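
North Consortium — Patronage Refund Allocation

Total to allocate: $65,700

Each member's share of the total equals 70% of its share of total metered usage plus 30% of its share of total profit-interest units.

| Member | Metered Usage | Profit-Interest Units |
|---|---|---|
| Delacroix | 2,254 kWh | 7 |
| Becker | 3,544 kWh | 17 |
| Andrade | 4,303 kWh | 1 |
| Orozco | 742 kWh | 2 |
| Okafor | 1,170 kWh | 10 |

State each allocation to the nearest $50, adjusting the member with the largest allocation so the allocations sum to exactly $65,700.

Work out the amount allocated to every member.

Metered usage total 12,013; profit-interest units total 37.
Combined weights (70% metered usage + 30% profit-interest units): Delacroix 0.1881; Becker 0.3443; Andrade 0.2588; Orozco 0.0595; Okafor 0.1493.
Proportional shares: Delacroix 12,358.03; Becker 22,623.63; Andrade 17,006.10; Orozco 3,906.04; Okafor 9,806.20.
Rounded to nearest $50: Delacroix $12,350; Becker $22,600; Andrade $17,000; Orozco $3,900; Okafor $9,800. Sum = $65,650.
Difference $65,700 − $65,650 = +$50 applied to largest allocation (Becker): Becker becomes $22,650.

Delacroix: $12,350 | Becker: $22,650 | Andrade: $17,000 | Orozco: $3,900 | Okafor: $9,800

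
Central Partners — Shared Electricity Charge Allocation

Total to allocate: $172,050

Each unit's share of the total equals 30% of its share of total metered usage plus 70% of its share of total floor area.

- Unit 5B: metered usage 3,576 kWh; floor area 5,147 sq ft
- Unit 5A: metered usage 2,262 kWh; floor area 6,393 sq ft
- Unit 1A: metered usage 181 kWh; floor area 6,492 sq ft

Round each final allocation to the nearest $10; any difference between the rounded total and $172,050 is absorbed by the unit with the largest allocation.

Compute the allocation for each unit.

Totals — metered usage 6,019, floor area 18,032.
Combined weights (30% metered usage + 70% floor area): Unit 5B 0.3780; Unit 5A 0.3609; Unit 1A 0.2610.
Proportional shares: Unit 5B 65,042.04; Unit 5A 62,096.02; Unit 1A 44,911.94.
At nearest $10: Unit 5B $65,040; Unit 5A $62,100; Unit 1A $44,910. Sum = $172,050.
No rounding difference to absorb.

Unit 5B: $65,040 | Unit 5A: $62,100 | Unit 1A: $44,910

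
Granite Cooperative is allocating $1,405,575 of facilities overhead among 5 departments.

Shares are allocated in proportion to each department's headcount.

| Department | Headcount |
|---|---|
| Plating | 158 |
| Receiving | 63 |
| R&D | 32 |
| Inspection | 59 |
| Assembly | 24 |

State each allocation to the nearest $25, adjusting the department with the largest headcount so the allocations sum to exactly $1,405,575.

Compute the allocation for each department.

Sum of headcount: 158 + 63 + 32 + 59 + 24 = 336.
Unrounded shares: Plating 660,954.91; Receiving 263,545.31; R&D 133,864.29; Inspection 246,812.28; Assembly 100,398.21.
Rounded to nearest $25: Plating $660,950; Receiving $263,550; R&D $133,875; Inspection $246,800; Assembly $100,400. Sum = $1,405,575.
No rounding difference to absorb.

Plating: $660,950 | Receiving: $263,550 | R&D: $133,875 | Inspection: $246,800 | Assembly: $100,400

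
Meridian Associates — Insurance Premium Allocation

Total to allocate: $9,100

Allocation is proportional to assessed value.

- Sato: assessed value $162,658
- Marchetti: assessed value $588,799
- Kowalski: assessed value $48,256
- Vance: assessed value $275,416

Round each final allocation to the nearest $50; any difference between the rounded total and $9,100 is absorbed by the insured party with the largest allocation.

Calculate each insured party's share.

Sato: $1,400; Marchetti: $4,950; Kowalski: $400; Vance: $2,350

Sum of assessed value: 1,075,129.
Proportional shares: Sato 162,658/1,075,129 × $9,100 = 1,376.75; Marchetti 588,799/1,075,129 × $9,100 = 4,983.65; Kowalski 48,256/1,075,129 × $9,100 = 408.44; Vance 275,416/1,075,129 × $9,100 = 2,331.15.
Rounded to nearest $50: Sato $1,400; Marchetti $5,000; Kowalski $400; Vance $2,350. Sum = $9,150.
Difference $9,100 − $9,150 = −$50 applied to largest allocation (Marchetti): Marchetti becomes $4,950.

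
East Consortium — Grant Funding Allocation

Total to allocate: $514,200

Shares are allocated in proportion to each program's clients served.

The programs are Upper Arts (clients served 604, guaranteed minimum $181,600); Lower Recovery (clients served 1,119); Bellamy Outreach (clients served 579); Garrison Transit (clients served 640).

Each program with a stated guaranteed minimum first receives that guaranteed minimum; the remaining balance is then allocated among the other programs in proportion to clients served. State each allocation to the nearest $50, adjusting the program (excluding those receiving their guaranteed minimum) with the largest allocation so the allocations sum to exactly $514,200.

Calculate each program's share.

Upper Arts: $181,600 · Lower Recovery: $159,200 · Bellamy Outreach: $82,350 · Garrison Transit: $91,050

Fund the minimums — Upper Arts $181,600. Residual $332,600.
Residual split over remaining clients served 2,338: Lower Recovery 159,187.08 → $159,200; Bellamy Outreach 82,367.58 → $82,350; Garrison Transit 91,045.34 → $91,050.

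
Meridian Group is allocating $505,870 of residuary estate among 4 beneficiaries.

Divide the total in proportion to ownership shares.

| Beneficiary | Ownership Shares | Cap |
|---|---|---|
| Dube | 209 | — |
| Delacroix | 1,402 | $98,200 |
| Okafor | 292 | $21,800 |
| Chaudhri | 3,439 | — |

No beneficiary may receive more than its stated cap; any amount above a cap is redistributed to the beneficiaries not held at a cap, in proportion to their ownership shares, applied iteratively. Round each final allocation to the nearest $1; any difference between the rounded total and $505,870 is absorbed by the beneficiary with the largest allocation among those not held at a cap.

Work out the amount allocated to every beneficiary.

Dube: $22,107 · Delacroix: $98,200 · Okafor: $21,800 · Chaudhri: $363,763

Combined ownership shares = 5,342.
Proportional shares (ignoring caps): Dube 19,791.62; Delacroix 132,764.83; Okafor 27,651.45; Chaudhri 325,662.10.
Capped: Delacroix ($98,200), Okafor ($21,800); remaining pool $385,870 reallocated over remaining ownership shares 3,648.
Redistributed shares: Dube 22,107.14 → $22,107; Chaudhri 363,762.86 → $363,763.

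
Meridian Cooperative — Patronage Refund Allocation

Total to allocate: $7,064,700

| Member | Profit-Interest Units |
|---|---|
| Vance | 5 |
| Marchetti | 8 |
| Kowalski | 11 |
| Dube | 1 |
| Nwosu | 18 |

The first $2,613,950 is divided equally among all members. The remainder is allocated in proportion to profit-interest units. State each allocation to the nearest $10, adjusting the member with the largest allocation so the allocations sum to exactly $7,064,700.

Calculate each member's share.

Vance: $1,040,320 | Marchetti: $1,350,840 | Kowalski: $1,661,350 | Dube: $626,300 | Nwosu: $2,385,890

Equal tier: $2,613,950 ÷ 5 = $522,790 apiece.
Remainder $4,450,750 by profit-interest units (total 43): Vance 517,529.07 → $517,530; Marchetti 828,046.51 → $828,050; Kowalski 1,138,563.95 → $1,138,560; Dube 103,505.81 → $103,510; Nwosu 1,863,104.65 → $1,863,100.
Totals: Vance $522,790 + $517,530 = $1,040,320; Marchetti $522,790 + $828,050 = $1,350,840; Kowalski $522,790 + $1,138,560 = $1,661,350; Dube $522,790 + $103,510 = $626,300; Nwosu $522,790 + $1,863,100 = $2,385,890.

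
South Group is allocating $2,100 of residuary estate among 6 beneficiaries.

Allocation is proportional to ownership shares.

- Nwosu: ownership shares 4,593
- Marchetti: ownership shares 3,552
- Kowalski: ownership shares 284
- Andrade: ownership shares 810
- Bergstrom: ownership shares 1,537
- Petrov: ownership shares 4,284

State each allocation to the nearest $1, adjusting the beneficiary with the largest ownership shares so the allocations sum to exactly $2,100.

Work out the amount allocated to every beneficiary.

Nwosu: $641 | Marchetti: $495 | Kowalski: $40 | Andrade: $113 | Bergstrom: $214 | Petrov: $597

Ownership shares total: 4,593 + 3,552 + 284 + 810 + 1,537 + 4,284 = 15,060.
Unrounded shares: Nwosu 640.46; Marchetti 495.30; Kowalski 39.60; Andrade 112.95; Bergstrom 214.32; Petrov 597.37.
At nearest $1: Nwosu $640; Marchetti $495; Kowalski $40; Andrade $113; Bergstrom $214; Petrov $597. Sum = $2,099.
Difference $2,100 − $2,099 = +$1 applied to largest ownership shares (Nwosu): Nwosu becomes $641.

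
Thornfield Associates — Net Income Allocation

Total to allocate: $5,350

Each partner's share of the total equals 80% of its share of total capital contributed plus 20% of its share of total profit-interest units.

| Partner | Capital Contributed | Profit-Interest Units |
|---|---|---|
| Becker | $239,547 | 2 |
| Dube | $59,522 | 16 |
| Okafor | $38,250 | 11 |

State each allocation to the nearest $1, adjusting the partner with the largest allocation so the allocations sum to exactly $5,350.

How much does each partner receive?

Capital contributed total 337,319; profit-interest units total 29.
Blended shares (80% capital contributed + 20% profit-interest units): Becker 0.5819; Dube 0.2515; Okafor 0.1666.
Proportional shares: Becker 3,113.23; Dube 1,345.58; Okafor 891.19.
After rounding ($1): Becker $3,113; Dube $1,346; Okafor $891. Sum = $5,350.
No rounding difference to absorb.

Becker: $3,113 | Dube: $1,346 | Okafor: $891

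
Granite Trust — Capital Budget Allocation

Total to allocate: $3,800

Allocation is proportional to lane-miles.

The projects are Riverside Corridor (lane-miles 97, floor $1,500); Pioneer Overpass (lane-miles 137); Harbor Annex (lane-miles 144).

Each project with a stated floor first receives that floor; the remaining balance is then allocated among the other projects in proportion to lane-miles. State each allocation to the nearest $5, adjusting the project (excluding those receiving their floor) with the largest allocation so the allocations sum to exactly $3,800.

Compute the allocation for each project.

Riverside Corridor: $1,500; Pioneer Overpass: $1,120; Harbor Annex: $1,180

Guaranteed amounts: Riverside Corridor $1,500. Remaining pool $2,300.
Remaining pool split over remaining lane-miles 281: Pioneer Overpass 1,121.35 → $1,120; Harbor Annex 1,178.65 → $1,180.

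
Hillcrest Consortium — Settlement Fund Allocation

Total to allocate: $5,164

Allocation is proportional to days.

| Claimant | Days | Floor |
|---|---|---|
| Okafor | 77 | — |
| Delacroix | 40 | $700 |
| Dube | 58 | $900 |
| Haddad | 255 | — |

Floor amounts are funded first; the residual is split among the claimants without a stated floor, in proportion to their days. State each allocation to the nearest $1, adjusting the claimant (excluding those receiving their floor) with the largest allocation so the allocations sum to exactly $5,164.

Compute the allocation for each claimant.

Okafor: $827; Delacroix: $700; Dube: $900; Haddad: $2,737

Fund the minimums — Delacroix $700; Dube $900. Balance $3,564.
Balance split over remaining days 332: Okafor 826.59 → $827; Haddad 2,737.41 → $2,737.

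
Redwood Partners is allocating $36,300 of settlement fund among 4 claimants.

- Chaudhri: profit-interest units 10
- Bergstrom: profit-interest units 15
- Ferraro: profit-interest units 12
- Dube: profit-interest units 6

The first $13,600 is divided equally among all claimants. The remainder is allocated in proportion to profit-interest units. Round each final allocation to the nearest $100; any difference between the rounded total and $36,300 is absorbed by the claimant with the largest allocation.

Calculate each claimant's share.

Chaudhri: $8,700 | Bergstrom: $11,300 | Ferraro: $9,700 | Dube: $6,600

Equal tier: $13,600 ÷ 4 = $3,400 apiece.
Remainder $22,700 by profit-interest units (total 43): Chaudhri 5,279.07 → $5,300; Bergstrom 7,918.60 → $7,900; Ferraro 6,334.88 → $6,300; Dube 3,167.44 → $3,200.
Totals: Chaudhri $3,400 + $5,300 = $8,700; Bergstrom $3,400 + $7,900 = $11,300; Ferraro $3,400 + $6,300 = $9,700; Dube $3,400 + $3,200 = $6,600.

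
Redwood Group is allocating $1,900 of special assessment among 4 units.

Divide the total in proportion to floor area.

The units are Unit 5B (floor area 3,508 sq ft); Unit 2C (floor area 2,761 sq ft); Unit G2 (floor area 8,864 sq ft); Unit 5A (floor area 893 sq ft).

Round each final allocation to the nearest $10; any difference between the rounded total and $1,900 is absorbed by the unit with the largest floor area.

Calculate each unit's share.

Unit 5B: $420 | Unit 2C: $330 | Unit G2: $1,040 | Unit 5A: $110

Sum of floor area: 16,026.
Unrounded shares: Unit 5B 3,508/16,026 × $1,900 = 415.90; Unit 2C 2,761/16,026 × $1,900 = 327.34; Unit G2 8,864/16,026 × $1,900 = 1,050.89; Unit 5A 893/16,026 × $1,900 = 105.87.
At nearest $10: Unit 5B $420; Unit 2C $330; Unit G2 $1,050; Unit 5A $110. Sum = $1,910.
Difference $1,900 − $1,910 = −$10 applied to largest floor area (Unit G2): Unit G2 becomes $1,040.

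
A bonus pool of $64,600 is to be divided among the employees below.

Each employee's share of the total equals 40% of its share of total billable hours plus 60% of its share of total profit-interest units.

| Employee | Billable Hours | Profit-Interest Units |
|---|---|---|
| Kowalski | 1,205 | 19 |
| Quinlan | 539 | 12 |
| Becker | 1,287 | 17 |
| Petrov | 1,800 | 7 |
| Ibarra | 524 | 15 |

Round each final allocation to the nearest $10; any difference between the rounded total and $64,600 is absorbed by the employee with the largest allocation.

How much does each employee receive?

Totals — billable hours 5,355, profit-interest units 70.
Composite weights (40% billable hours + 60% profit-interest units): Kowalski 0.2529; Quinlan 0.1431; Becker 0.2418; Petrov 0.1945; Ibarra 0.1677.
Pro-rata amounts: Kowalski 16,335.17; Quinlan 9,245.46; Becker 15,623.43; Petrov 12,561.71; Ibarra 10,834.22.
After rounding ($10): Kowalski $16,340; Quinlan $9,250; Becker $15,620; Petrov $12,560; Ibarra $10,830. Sum = $64,600.
Sum already equals the total — no adjustment.

Kowalski: $16,340 · Quinlan: $9,250 · Becker: $15,620 · Petrov: $12,560 · Ibarra: $10,830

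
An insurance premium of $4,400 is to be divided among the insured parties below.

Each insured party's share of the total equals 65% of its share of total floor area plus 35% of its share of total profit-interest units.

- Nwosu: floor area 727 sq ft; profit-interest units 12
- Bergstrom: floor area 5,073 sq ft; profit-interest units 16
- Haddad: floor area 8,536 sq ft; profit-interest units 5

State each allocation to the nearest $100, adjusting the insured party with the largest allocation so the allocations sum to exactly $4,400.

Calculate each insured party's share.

Nwosu: $700; Bergstrom: $1,800; Haddad: $1,900

Floor area total 14,336; profit-interest units total 33.
Composite weights (65% floor area + 35% profit-interest units): Nwosu 0.1602; Bergstrom 0.3997; Haddad 0.4401.
Raw shares: Nwosu 705.03; Bergstrom 1,758.72; Haddad 1,936.25.
At nearest $100: Nwosu $700; Bergstrom $1,800; Haddad $1,900. Sum = $4,400.
No rounding difference to absorb.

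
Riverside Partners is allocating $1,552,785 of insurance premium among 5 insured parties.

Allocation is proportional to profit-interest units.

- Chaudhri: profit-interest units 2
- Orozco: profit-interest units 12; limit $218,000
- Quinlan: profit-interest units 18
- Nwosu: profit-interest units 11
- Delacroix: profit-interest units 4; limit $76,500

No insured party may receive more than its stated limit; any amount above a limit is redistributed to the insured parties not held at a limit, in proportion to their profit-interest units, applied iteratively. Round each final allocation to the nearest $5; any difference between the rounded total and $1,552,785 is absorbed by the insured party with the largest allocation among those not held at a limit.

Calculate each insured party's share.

Total profit-interest units = 47.
Pro-rata shares before constraints: Chaudhri 66,075.96; Orozco 396,455.74; Quinlan 594,683.62; Nwosu 363,417.77; Delacroix 132,151.91.
Held at cap: Orozco ($218,000), Delacroix ($76,500); remaining pool $1,258,285 reallocated over remaining profit-interest units 31.
Shares after redistribution: Chaudhri 81,179.68 → $81,180; Quinlan 730,617.10 → $730,615; Nwosu 446,488.23 → $446,490.

Chaudhri: $81,180 | Orozco: $218,000 | Quinlan: $730,615 | Nwosu: $446,490 | Delacroix: $76,500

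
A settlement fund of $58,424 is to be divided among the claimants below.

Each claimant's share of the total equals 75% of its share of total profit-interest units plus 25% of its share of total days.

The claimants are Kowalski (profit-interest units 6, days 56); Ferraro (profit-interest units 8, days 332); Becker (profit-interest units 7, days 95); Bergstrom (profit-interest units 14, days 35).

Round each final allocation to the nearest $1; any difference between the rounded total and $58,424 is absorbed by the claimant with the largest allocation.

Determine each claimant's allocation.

Profit-interest units total 35; days total 518.
Blended shares (75% profit-interest units + 25% days): Kowalski 0.1556; Ferraro 0.3317; Becker 0.1958; Bergstrom 0.3169.
Pro-rata amounts: Kowalski 9,090.68; Ferraro 19,376.92; Becker 11,442.31; Bergstrom 18,514.09.
At nearest $1: Kowalski $9,091; Ferraro $19,377; Becker $11,442; Bergstrom $18,514. Sum = $58,424.
Rounded total matches; no reconciliation needed.

Kowalski: $9,091 | Ferraro: $19,377 | Becker: $11,442 | Bergstrom: $18,514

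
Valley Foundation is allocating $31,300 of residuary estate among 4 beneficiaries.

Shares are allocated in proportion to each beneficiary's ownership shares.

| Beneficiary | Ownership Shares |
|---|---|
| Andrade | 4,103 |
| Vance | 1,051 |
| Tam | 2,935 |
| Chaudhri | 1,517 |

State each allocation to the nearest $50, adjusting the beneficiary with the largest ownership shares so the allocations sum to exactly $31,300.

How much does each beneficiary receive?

Andrade: $13,400 | Vance: $3,400 | Tam: $9,550 | Chaudhri: $4,950

Combined ownership shares = 9,606.
Unrounded shares: Andrade 4,103/9,606 × $31,300 = 13,369.13; Vance 1,051/9,606 × $31,300 = 3,424.56; Tam 2,935/9,606 × $31,300 = 9,563.35; Chaudhri 1,517/9,606 × $31,300 = 4,942.96.
Rounded to nearest $50: Andrade $13,350; Vance $3,400; Tam $9,550; Chaudhri $4,950. Sum = $31,250.
Difference $31,300 − $31,250 = +$50 applied to largest ownership shares (Andrade): Andrade becomes $13,400.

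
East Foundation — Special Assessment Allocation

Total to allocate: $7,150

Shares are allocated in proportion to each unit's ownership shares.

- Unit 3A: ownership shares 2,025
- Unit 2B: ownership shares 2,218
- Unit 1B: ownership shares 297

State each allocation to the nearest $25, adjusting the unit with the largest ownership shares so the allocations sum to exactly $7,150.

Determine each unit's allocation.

Unit 3A: $3,200; Unit 2B: $3,475; Unit 1B: $475

Combined ownership shares = 4,540.
Unrounded shares: Unit 3A 2,025/4,540 × $7,150 = 3,189.15; Unit 2B 2,218/4,540 × $7,150 = 3,493.11; Unit 1B 297/4,540 × $7,150 = 467.74.
At nearest $25: Unit 3A $3,200; Unit 2B $3,500; Unit 1B $475. Sum = $7,175.
Difference $7,150 − $7,175 = −$25 applied to largest ownership shares (Unit 2B): Unit 2B becomes $3,475.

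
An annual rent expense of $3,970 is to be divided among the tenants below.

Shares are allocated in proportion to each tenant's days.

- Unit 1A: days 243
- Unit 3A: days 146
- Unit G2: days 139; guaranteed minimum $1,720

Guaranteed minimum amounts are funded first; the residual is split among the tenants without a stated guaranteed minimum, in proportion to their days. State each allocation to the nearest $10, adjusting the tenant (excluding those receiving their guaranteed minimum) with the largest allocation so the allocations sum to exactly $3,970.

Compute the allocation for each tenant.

Unit 1A: $1,410; Unit 3A: $840; Unit G2: $1,720

Fund the minimums — Unit G2 $1,720. Balance $2,250.
Balance split over remaining days 389: Unit 1A 1,405.53 → $1,410; Unit 3A 844.47 → $840.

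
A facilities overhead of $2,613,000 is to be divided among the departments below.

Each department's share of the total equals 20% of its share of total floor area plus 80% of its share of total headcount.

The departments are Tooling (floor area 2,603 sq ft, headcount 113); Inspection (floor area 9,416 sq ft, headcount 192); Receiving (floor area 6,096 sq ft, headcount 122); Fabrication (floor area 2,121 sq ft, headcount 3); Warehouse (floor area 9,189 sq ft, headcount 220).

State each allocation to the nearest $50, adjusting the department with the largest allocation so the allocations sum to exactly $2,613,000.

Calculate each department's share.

Tooling: $409,650 · Inspection: $784,700 · Receiving: $500,600 · Fabrication: $47,300 · Warehouse: $870,750

Floor area total 29,425; headcount total 650.
Blended shares (20% floor area + 80% headcount): Tooling 0.1568; Inspection 0.3003; Receiving 0.1916; Fabrication 0.0181; Warehouse 0.3332.
Proportional shares: Tooling 409,638.34; Inspection 784,704.00; Receiving 500,619.45; Fabrication 47,317.82; Warehouse 870,720.39.
At nearest $50: Tooling $409,650; Inspection $784,700; Receiving $500,600; Fabrication $47,300; Warehouse $870,700. Sum = $2,612,950.
Difference $2,613,000 − $2,612,950 = +$50 applied to largest allocation (Warehouse): Warehouse becomes $870,750.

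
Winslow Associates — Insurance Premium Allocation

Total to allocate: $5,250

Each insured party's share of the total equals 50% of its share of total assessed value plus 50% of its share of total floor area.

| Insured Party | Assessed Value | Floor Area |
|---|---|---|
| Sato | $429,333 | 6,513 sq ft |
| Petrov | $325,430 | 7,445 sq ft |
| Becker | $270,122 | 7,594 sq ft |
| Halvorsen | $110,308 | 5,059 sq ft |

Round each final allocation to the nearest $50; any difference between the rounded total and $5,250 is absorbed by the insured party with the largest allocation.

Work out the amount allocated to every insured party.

Sato: $1,650 · Petrov: $1,500 · Becker: $1,350 · Halvorsen: $750

Assessed value total 1,135,193; floor area total 26,611.
Blended shares (50% assessed value + 50% floor area): Sato 0.3115; Petrov 0.2832; Becker 0.2617; Halvorsen 0.1436.
Pro-rata amounts: Sato 1,635.25; Petrov 1,486.92; Becker 1,373.72; Halvorsen 754.11.
After rounding ($50): Sato $1,650; Petrov $1,500; Becker $1,350; Halvorsen $750. Sum = $5,250.
No rounding difference to absorb.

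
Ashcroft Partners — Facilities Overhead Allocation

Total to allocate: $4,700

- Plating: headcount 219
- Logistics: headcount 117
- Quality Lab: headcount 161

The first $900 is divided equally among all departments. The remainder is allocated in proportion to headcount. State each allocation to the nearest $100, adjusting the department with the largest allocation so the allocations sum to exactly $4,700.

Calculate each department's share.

Plating: $2,000; Logistics: $1,200; Quality Lab: $1,500

Equal tier: $900 ÷ 3 = $300 apiece.
Remainder $3,800 by headcount (total 497): Plating 1,674.45 → $1,700; Logistics 894.57 → $900; Quality Lab 1,230.99 → $1,200.
Totals: Plating $300 + $1,700 = $2,000; Logistics $300 + $900 = $1,200; Quality Lab $300 + $1,200 = $1,500.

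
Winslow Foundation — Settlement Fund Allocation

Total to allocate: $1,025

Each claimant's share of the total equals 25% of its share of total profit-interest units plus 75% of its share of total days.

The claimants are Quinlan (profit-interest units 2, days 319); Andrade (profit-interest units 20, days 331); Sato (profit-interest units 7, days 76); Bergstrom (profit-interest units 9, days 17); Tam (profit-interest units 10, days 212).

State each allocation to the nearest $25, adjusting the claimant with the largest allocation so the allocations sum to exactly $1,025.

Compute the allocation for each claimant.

Totals — profit-interest units 48, days 955.
Combined weights (25% profit-interest units + 75% days): Quinlan 0.2609; Andrade 0.3641; Sato 0.0961; Bergstrom 0.0602; Tam 0.2186.
Raw shares: Quinlan 267.46; Andrade 373.22; Sato 98.55; Bergstrom 61.73; Tam 224.04.
At nearest $25: Quinlan $275; Andrade $375; Sato $100; Bergstrom $50; Tam $225. Sum = $1,025.
Sum already equals the total — no adjustment.

Quinlan: $275; Andrade: $375; Sato: $100; Bergstrom: $50; Tam: $225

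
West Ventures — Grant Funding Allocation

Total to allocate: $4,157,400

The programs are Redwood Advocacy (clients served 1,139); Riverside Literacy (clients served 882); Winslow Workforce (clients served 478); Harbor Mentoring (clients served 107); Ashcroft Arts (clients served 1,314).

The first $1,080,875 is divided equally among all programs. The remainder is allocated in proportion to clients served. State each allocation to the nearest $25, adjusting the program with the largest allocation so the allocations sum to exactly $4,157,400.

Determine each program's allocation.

Redwood Advocacy: $1,110,100 · Riverside Literacy: $908,400 · Winslow Workforce: $591,325 · Harbor Mentoring: $300,150 · Ashcroft Arts: $1,247,425

First tranche $1,080,875 split equally: $216,175 each.
Remainder $3,076,525 by clients served (total 3,920): Redwood Advocacy 893,918.87 → $893,925; Riverside Literacy 692,218.12 → $692,225; Winslow Workforce 375,147.69 → $375,150; Harbor Mentoring 83,976.58 → $83,975; Ashcroft Arts 1,031,263.74 → $1,031,275.
Rounding difference −$25 on remainder applied to Ashcroft Arts.
Totals: Redwood Advocacy $216,175 + $893,925 = $1,110,100; Riverside Literacy $216,175 + $692,225 = $908,400; Winslow Workforce $216,175 + $375,150 = $591,325; Harbor Mentoring $216,175 + $83,975 = $300,150; Ashcroft Arts $216,175 + $1,031,250 = $1,247,425.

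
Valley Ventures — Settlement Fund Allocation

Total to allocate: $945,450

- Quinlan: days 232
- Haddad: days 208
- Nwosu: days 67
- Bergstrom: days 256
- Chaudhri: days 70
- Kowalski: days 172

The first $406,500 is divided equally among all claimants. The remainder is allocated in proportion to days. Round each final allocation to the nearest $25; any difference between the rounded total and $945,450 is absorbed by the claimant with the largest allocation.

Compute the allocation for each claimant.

Quinlan: $192,175 · Haddad: $179,300 · Nwosu: $103,675 · Bergstrom: $205,000 · Chaudhri: $105,300 · Kowalski: $160,000

First tranche $406,500 split equally: $67,750 each.
Remainder $538,950 by days (total 1,005): Quinlan 124,414.33 → $124,425; Haddad 111,543.88 → $111,550; Nwosu 35,930.00 → $35,925; Bergstrom 137,284.78 → $137,275; Chaudhri 37,538.81 → $37,550; Kowalski 92,238.21 → $92,250.
Rounding difference −$25 on remainder applied to Bergstrom.
Totals: Quinlan $67,750 + $124,425 = $192,175; Haddad $67,750 + $111,550 = $179,300; Nwosu $67,750 + $35,925 = $103,675; Bergstrom $67,750 + $137,250 = $205,000; Chaudhri $67,750 + $37,550 = $105,300; Kowalski $67,750 + $92,250 = $160,000.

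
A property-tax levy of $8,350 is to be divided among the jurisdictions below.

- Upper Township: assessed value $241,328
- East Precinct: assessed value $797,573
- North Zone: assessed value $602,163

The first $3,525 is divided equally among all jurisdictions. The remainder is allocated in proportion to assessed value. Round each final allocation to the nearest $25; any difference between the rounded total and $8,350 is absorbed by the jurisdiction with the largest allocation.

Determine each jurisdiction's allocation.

$3,525 shared equally gives $1,175 per jurisdiction.
Remainder $4,825 by assessed value (total 1,641,064): Upper Township 709.54 → $700; East Precinct 2,345.00 → $2,350; North Zone 1,770.46 → $1,775.
Totals: Upper Township $1,175 + $700 = $1,875; East Precinct $1,175 + $2,350 = $3,525; North Zone $1,175 + $1,775 = $2,950.

Upper Township: $1,875 · East Precinct: $3,525 · North Zone: $2,950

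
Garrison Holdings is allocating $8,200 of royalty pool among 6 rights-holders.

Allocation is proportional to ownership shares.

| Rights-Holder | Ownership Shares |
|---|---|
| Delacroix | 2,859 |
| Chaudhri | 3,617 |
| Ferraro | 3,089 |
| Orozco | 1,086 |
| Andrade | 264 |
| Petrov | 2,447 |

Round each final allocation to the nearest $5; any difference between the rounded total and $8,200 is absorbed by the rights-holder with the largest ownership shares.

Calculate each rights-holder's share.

Combined ownership shares = 13,362.
Raw shares: Delacroix 2,859/13,362 × $8,200 = 1,754.51; Chaudhri 3,617/13,362 × $8,200 = 2,219.68; Ferraro 3,089/13,362 × $8,200 = 1,895.66; Orozco 1,086/13,362 × $8,200 = 666.46; Andrade 264/13,362 × $8,200 = 162.01; Petrov 2,447/13,362 × $8,200 = 1,501.68.
At nearest $5: Delacroix $1,755; Chaudhri $2,220; Ferraro $1,895; Orozco $665; Andrade $160; Petrov $1,500. Sum = $8,195.
Difference $8,200 − $8,195 = +$5 applied to largest ownership shares (Chaudhri): Chaudhri becomes $2,225.

Delacroix: $1,755; Chaudhri: $2,225; Ferraro: $1,895; Orozco: $665; Andrade: $160; Petrov: $1,500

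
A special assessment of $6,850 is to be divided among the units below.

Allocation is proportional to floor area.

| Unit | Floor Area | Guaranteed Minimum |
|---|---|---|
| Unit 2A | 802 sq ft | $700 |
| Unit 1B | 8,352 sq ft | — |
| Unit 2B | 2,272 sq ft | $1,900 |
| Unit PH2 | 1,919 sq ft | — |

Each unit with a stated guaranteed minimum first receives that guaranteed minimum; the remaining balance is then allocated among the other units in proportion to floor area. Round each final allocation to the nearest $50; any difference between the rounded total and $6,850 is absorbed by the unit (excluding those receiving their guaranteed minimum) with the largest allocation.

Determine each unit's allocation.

Unit 2A: $700; Unit 1B: $3,450; Unit 2B: $1,900; Unit PH2: $800

Minimums first: Unit 2A $700; Unit 2B $1,900. Balance $4,250.
Balance split over remaining floor area 10,271: Unit 1B 3,455.94 → $3,450; Unit PH2 794.06 → $800.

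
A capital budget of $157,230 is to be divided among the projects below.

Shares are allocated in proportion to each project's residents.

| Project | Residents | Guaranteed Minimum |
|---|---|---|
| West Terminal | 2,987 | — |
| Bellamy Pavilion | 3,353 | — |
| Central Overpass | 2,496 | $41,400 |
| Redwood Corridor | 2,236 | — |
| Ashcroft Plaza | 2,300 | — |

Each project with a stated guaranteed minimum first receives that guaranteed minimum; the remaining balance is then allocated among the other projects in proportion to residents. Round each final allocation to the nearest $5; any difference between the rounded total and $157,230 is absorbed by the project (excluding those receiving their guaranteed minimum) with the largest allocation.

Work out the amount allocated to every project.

West Terminal: $31,810; Bellamy Pavilion: $35,710; Central Overpass: $41,400; Redwood Corridor: $23,815; Ashcroft Plaza: $24,495

Guaranteed amounts: Central Overpass $41,400. Residual $115,830.
Residual split over remaining residents 10,876: West Terminal 31,811.71 → $31,810; Bellamy Pavilion 35,709.63 → $35,710; Redwood Corridor 23,813.52 → $23,815; Ashcroft Plaza 24,495.13 → $24,495.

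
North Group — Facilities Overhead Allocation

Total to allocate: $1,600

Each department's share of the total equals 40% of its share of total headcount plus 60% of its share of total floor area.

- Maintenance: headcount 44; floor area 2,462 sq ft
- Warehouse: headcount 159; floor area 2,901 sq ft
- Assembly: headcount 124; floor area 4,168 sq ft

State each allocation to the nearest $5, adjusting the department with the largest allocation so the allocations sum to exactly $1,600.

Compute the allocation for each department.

Maintenance: $335 · Warehouse: $605 · Assembly: $660

Headcount total 327; floor area total 9,531.
Blended shares (40% headcount + 60% floor area): Maintenance 0.2088; Warehouse 0.3771; Assembly 0.4141.
Proportional shares: Maintenance 334.10; Warehouse 603.39; Assembly 662.51.
At nearest $5: Maintenance $335; Warehouse $605; Assembly $665. Sum = $1,605.
Difference $1,600 − $1,605 = −$5 applied to largest allocation (Assembly): Assembly becomes $660.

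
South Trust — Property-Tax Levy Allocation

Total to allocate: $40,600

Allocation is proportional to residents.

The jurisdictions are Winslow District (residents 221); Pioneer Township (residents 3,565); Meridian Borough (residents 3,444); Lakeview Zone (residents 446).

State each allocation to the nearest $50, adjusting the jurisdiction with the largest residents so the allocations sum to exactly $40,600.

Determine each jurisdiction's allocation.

Total residents = 7,676.
Proportional shares: Winslow District 221/7,676 × $40,600 = 1,168.92; Pioneer Township 3,565/7,676 × $40,600 = 18,856.04; Meridian Borough 3,444/7,676 × $40,600 = 18,216.05; Lakeview Zone 446/7,676 × $40,600 = 2,358.99.
Rounded to nearest $50: Winslow District $1,150; Pioneer Township $18,850; Meridian Borough $18,200; Lakeview Zone $2,350. Sum = $40,550.
Difference $40,600 − $40,550 = +$50 applied to largest residents (Pioneer Township): Pioneer Township becomes $18,900.

Winslow District: $1,150; Pioneer Township: $18,900; Meridian Borough: $18,200; Lakeview Zone: $2,350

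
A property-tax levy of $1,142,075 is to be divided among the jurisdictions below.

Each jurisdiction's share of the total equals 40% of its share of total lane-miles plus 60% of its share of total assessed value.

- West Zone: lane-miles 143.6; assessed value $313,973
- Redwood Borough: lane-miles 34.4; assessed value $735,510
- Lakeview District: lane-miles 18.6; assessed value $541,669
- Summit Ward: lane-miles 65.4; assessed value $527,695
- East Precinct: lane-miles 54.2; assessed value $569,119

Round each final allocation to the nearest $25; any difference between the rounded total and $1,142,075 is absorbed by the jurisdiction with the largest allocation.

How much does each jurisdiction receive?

West Zone: $287,525 | Redwood Borough: $237,200 | Lakeview District: $164,950 | Summit Ward: $229,000 | East Precinct: $223,400

Lane-miles total 316.2; assessed value total 2,687,966.
Composite weights (40% lane-miles + 60% assessed value): West Zone 0.2517; Redwood Borough 0.2077; Lakeview District 0.1444; Summit Ward 0.2005; East Precinct 0.1956.
Unrounded shares: West Zone 287,507.47; Redwood Borough 237,203.47; Lakeview District 164,960.40; Summit Ward 229,012.31; East Precinct 223,391.35.
Rounded to nearest $25: West Zone $287,500; Redwood Borough $237,200; Lakeview District $164,950; Summit Ward $229,000; East Precinct $223,400. Sum = $1,142,050.
Difference $1,142,075 − $1,142,050 = +$25 applied to largest allocation (West Zone): West Zone becomes $287,525.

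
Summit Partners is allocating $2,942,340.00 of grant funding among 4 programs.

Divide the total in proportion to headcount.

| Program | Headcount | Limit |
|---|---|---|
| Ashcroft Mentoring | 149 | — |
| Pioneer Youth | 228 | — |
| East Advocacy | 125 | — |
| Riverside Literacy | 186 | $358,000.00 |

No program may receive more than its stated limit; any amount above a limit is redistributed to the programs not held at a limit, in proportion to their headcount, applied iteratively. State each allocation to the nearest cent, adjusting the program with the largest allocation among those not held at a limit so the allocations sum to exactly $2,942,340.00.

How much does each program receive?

Total headcount = 688.
Proportional shares (ignoring caps): Ashcroft Mentoring 637,221.8895; Pioneer Youth 975,077.7907; East Advocacy 534,582.1221; Riverside Literacy 795,458.1977.
Capped: Riverside Literacy ($358,000.00); residual $2,584,340.00 reallocated over remaining headcount 502.
Redistributed shares: Ashcroft Mentoring 767,065.0598 → $767,065.06; Pioneer Youth 1,173,763.9841 → $1,173,763.98; East Advocacy 643,510.9562 → $643,510.96.

Ashcroft Mentoring: $767,065.06; Pioneer Youth: $1,173,763.98; East Advocacy: $643,510.96; Riverside Literacy: $358,000.00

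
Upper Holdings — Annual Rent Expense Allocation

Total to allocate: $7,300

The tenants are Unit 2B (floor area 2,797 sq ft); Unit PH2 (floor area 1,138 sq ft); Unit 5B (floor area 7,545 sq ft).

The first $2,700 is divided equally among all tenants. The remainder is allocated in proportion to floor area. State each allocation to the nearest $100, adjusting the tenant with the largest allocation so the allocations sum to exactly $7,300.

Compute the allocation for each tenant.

Unit 2B: $2,000 · Unit PH2: $1,400 · Unit 5B: $3,900

$2,700 shared equally gives $900 per tenant.
Remainder $4,600 by floor area (total 11,480): Unit 2B 1,120.75 → $1,100; Unit PH2 455.99 → $500; Unit 5B 3,023.26 → $3,000.
Totals: Unit 2B $900 + $1,100 = $2,000; Unit PH2 $900 + $500 = $1,400; Unit 5B $900 + $3,000 = $3,900.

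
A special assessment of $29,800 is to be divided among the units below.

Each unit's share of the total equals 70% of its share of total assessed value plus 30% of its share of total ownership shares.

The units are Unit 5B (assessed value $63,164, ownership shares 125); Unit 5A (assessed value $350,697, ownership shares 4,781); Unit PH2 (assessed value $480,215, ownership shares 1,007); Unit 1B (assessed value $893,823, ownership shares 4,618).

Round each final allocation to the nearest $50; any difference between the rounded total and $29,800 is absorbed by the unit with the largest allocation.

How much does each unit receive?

Assessed value total 1,787,899; ownership shares total 10,531.
Composite weights (70% assessed value + 30% ownership shares): Unit 5B 0.0283; Unit 5A 0.2735; Unit PH2 0.2167; Unit 1B 0.4815.
Raw shares: Unit 5B 843.07; Unit 5A 8,150.39; Unit PH2 6,457.69; Unit 1B 14,348.85.
At nearest $50: Unit 5B $850; Unit 5A $8,150; Unit PH2 $6,450; Unit 1B $14,350. Sum = $29,800.
No rounding difference to absorb.

Unit 5B: $850 · Unit 5A: $8,150 · Unit PH2: $6,450 · Unit 1B: $14,350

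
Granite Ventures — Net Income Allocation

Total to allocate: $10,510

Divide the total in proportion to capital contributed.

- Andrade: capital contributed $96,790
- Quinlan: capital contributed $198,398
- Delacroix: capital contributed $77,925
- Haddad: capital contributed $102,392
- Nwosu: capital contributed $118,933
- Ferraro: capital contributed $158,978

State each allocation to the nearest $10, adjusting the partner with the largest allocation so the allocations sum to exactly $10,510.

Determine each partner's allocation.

Andrade: $1,350; Quinlan: $2,760; Delacroix: $1,090; Haddad: $1,430; Nwosu: $1,660; Ferraro: $2,220

Total capital contributed = 753,416.
Proportional shares: Andrade 96,790/753,416 × $10,510 = 1,350.20; Quinlan 198,398/753,416 × $10,510 = 2,767.61; Delacroix 77,925/753,416 × $10,510 = 1,087.04; Haddad 102,392/753,416 × $10,510 = 1,428.35; Nwosu 118,933/753,416 × $10,510 = 1,659.09; Ferraro 158,978/753,416 × $10,510 = 2,217.71.
Rounded to nearest $10: Andrade $1,350; Quinlan $2,770; Delacroix $1,090; Haddad $1,430; Nwosu $1,660; Ferraro $2,220. Sum = $10,520.
Difference $10,510 − $10,520 = −$10 applied to largest allocation (Quinlan): Quinlan becomes $2,760.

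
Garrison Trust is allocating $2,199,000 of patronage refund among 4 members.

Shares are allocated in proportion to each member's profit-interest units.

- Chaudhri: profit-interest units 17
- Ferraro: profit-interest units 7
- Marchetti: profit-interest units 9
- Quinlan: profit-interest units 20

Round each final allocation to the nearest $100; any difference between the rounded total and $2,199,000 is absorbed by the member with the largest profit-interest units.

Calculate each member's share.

Sum of profit-interest units: 53.
Proportional shares: Chaudhri 17/53 × $2,199,000 = 705,339.62; Ferraro 7/53 × $2,199,000 = 290,433.96; Marchetti 9/53 × $2,199,000 = 373,415.09; Quinlan 20/53 × $2,199,000 = 829,811.32.
After rounding ($100): Chaudhri $705,300; Ferraro $290,400; Marchetti $373,400; Quinlan $829,800. Sum = $2,198,900.
Difference $2,199,000 − $2,198,900 = +$100 applied to largest profit-interest units (Quinlan): Quinlan becomes $829,900.

Chaudhri: $705,300 · Ferraro: $290,400 · Marchetti: $373,400 · Quinlan: $829,900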